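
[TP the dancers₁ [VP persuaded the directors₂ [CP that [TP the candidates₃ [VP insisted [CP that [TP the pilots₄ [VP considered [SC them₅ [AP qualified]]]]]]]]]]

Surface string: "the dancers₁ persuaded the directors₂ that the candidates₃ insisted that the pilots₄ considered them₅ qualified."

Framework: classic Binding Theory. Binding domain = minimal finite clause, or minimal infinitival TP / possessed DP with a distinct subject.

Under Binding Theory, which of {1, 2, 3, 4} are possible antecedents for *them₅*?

{1, 2, 3}

*them* is a pronoun, so Principle B applies: it must be free in its binding domain.
Binding domain of *them₅*: the embedded TP, whose subject is the pilots₄.
*the dancers₁* c-commands the pronoun but from outside its binding domain, and is not c-commanded by it → coindexation permitted.
*the directors₂* c-commands the pronoun but from outside its binding domain, and is not c-commanded by it → coindexation permitted.
*the candidates₃* c-commands the pronoun but from outside its binding domain, and is not c-commanded by it → coindexation permitted.
*the pilots₄* c-commands the pronoun within its binding domain → coindexation would violate Principle B.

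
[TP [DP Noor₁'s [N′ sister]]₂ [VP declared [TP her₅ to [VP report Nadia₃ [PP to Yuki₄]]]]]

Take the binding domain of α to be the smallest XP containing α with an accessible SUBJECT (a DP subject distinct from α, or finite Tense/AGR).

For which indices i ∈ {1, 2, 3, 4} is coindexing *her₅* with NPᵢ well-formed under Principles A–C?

{1}

*her* is a pronoun, so Principle B applies: it must be free in its binding domain.
Binding domain of *her₅*: the matrix TP, whose subject is [Noor₁'s sister]₂.
*Noor₁* and the pronoun do not c-command one another → neither Principle B nor Principle C is at stake; coindexation permitted.
*[Noor₁'s sister]₂* c-commands the pronoun within its binding domain → coindexation would violate Principle B.
*Nadia₃*: the pronoun c-commands this R-expression → coindexation would violate Principle C on *Nadia₃*.
*Yuki₄*: the pronoun c-commands this R-expression → coindexation would violate Principle C on *Yuki₄*.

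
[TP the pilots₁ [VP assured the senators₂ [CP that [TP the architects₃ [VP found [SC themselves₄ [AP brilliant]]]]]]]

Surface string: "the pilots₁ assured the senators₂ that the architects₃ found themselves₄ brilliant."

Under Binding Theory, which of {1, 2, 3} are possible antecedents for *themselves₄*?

{3}

*themselves* is an anaphor, so Principle A applies: it must be bound in its binding domain.
Binding domain of *themselves₄*: the embedded TP, whose subject is the architects₃.
*the pilots₁* c-commands the anaphor but is outside its binding domain → cannot satisfy Principle A.
*the senators₂* c-commands the anaphor but is outside its binding domain → cannot satisfy Principle A.
*the architects₃* c-commands the anaphor within its binding domain → licit binder.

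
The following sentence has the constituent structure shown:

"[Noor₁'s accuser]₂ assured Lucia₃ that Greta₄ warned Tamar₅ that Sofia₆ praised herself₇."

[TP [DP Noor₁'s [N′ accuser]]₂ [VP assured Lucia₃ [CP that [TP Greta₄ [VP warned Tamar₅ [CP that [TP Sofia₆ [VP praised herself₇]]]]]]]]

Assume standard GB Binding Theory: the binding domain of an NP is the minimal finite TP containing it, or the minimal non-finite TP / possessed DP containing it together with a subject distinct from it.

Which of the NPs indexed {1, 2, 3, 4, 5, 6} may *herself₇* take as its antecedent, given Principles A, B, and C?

*herself* is an anaphor, so Principle A applies: it must be bound in its binding domain.
Binding domain of *herself₇*: the embedded TP, whose subject is Sofia₆.
*Noor₁* does not c-command the anaphor → cannot bind it.
*[Noor₁'s accuser]₂* c-commands the anaphor but is outside its binding domain → cannot satisfy Principle A.
*Lucia₃* c-commands the anaphor but is outside its binding domain → cannot satisfy Principle A.
*Greta₄* c-commands the anaphor but is outside its binding domain → cannot satisfy Principle A.
*Tamar₅* c-commands the anaphor but is outside its binding domain → cannot satisfy Principle A.
*Sofia₆* c-commands the anaphor within its binding domain → licit binder.

{6}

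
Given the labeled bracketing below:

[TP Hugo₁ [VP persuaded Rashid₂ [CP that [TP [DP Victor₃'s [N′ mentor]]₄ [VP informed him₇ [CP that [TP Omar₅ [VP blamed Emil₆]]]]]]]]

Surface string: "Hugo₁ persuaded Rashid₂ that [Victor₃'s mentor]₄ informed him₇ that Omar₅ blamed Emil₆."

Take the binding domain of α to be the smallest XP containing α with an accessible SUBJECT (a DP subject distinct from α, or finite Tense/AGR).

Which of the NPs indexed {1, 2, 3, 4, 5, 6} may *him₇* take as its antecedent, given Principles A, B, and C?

*him* is a pronoun, so Principle B applies: it must be free in its binding domain.
Binding domain of *him₇*: the embedded TP, whose subject is [Victor₃'s mentor]₄.
*Hugo₁* c-commands the pronoun but from outside its binding domain, and is not c-commanded by it → coindexation permitted.
*Rashid₂* c-commands the pronoun but from outside its binding domain, and is not c-commanded by it → coindexation permitted.
*Victor₃* and the pronoun do not c-command one another → neither Principle B nor Principle C is at stake; coindexation permitted.
*[Victor₃'s mentor]₄* c-commands the pronoun within its binding domain → coindexation would violate Principle B.
*Omar₅*: the pronoun c-commands this R-expression → coindexation would violate Principle C on *Omar₅*.
*Emil₆*: the pronoun c-commands this R-expression → coindexation would violate Principle C on *Emil₆*.

{1, 2, 3}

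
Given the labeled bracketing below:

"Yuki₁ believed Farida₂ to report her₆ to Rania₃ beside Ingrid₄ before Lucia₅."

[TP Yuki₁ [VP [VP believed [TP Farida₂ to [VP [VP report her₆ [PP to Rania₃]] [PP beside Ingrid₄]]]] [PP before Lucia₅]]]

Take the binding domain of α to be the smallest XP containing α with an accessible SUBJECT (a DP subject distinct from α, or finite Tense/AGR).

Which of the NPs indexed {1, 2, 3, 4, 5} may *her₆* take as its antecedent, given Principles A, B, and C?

*her* is a pronoun, so Principle B applies: it must be free in its binding domain.
Binding domain of *her₆*: the embedded TP, whose subject is Farida₂.
*Yuki₁* c-commands the pronoun but from outside its binding domain, and is not c-commanded by it → coindexation permitted.
*Farida₂* c-commands the pronoun within its binding domain → coindexation would violate Principle B.
*Rania₃*: the pronoun c-commands this R-expression → coindexation would violate Principle C on *Rania₃*.
*Ingrid₄* and the pronoun do not c-command one another → neither Principle B nor Principle C is at stake; coindexation permitted.
*Lucia₅* and the pronoun do not c-command one another → neither Principle B nor Principle C is at stake; coindexation permitted.

{1, 4, 5}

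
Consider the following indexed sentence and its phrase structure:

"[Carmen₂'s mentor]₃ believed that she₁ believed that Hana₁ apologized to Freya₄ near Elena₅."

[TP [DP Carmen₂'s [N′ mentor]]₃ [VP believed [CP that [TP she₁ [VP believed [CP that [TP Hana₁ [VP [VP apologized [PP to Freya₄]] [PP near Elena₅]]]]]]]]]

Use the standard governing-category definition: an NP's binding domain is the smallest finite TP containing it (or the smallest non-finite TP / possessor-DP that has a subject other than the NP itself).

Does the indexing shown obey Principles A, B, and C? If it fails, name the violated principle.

Principle C

The two coindexed NPs are *she₁* and *Hana₁*.
*Hana₁* is an R-expression. Principle C requires it to be free everywhere.
*she₁* c-commands it and carries the same index.
The R-expression is bound → Principle C violation.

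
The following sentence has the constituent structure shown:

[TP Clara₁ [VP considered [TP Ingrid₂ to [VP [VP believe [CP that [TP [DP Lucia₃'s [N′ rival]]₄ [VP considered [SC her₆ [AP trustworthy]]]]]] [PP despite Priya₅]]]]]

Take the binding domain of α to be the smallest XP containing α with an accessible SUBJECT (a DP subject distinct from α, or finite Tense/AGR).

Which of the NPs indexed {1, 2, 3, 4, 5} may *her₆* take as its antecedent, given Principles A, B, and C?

{1, 2, 3, 5}

*her* is a pronoun, so Principle B applies: it must be free in its binding domain.
Binding domain of *her₆*: the embedded TP, whose subject is [Lucia₃'s rival]₄.
*Clara₁* c-commands the pronoun but from outside its binding domain, and is not c-commanded by it → coindexation permitted.
*Ingrid₂* c-commands the pronoun but from outside its binding domain, and is not c-commanded by it → coindexation permitted.
*Lucia₃* and the pronoun do not c-command one another → neither Principle B nor Principle C is at stake; coindexation permitted.
*[Lucia₃'s rival]₄* c-commands the pronoun within its binding domain → coindexation would violate Principle B.
*Priya₅* and the pronoun do not c-command one another → neither Principle B nor Principle C is at stake; coindexation permitted.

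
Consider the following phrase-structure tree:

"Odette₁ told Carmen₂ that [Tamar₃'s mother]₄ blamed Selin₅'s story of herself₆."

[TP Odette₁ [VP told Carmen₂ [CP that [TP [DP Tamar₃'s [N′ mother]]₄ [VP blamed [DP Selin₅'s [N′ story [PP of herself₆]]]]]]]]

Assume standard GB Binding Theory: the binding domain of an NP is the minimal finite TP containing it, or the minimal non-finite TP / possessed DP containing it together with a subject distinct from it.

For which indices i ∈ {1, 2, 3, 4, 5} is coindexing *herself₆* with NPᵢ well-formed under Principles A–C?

*herself* is an anaphor, so Principle A applies: it must be bound in its binding domain.
Binding domain of *herself₆*: the possessed DP, whose subject is Selin₅.
*Odette₁* c-commands the anaphor but is outside its binding domain → cannot satisfy Principle A.
*Carmen₂* c-commands the anaphor but is outside its binding domain → cannot satisfy Principle A.
*Tamar₃* does not c-command the anaphor → cannot bind it.
*[Tamar₃'s mother]₄* c-commands the anaphor but is outside its binding domain → cannot satisfy Principle A.
*Selin₅* c-commands the anaphor within its binding domain → licit binder.

{5}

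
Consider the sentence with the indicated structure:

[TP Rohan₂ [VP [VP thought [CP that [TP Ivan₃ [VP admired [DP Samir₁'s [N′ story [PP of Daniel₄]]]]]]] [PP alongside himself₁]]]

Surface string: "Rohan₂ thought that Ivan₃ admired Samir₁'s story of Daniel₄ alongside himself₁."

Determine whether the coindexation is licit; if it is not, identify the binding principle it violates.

Principle A

The two coindexed NPs are *Samir₁* and *himself₁*.
*himself₁* is an anaphor. Principle A requires it to be bound within its binding domain — the matrix TP, whose subject is Rohan₂.
Within that domain it is c-commanded by *Rohan₂*, which does not share its index.
*Samir₁* does not c-command the anaphor at all.
The anaphor is unbound in its domain → Principle A violation.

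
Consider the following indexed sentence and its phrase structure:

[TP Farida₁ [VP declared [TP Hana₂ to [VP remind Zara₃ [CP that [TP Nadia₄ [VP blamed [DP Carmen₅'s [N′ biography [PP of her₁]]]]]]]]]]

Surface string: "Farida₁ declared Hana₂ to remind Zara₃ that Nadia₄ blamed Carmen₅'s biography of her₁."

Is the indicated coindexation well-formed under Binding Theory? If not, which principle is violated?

grammatical

The two coindexed NPs are *Farida₁* and *her₁*.
*her₁* is a pronoun; its binding domain is the possessed DP, whose subject is Carmen₅. Within that domain it is c-commanded only by *Carmen₅*, which carries a different index — the pronoun is free locally, so Principle B holds.
*Farida₁* is an R-expression; *her₁* does not c-command it, and no other NP shares its index, so Principle C is satisfied.
All principles are respected.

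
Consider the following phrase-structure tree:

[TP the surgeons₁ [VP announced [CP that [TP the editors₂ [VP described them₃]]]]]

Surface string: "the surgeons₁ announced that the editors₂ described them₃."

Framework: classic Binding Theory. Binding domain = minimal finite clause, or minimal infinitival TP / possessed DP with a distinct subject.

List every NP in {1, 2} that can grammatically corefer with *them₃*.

{1}

*them* is a pronoun, so Principle B applies: it must be free in its binding domain.
Binding domain of *them₃*: the embedded TP, whose subject is the editors₂.
*the surgeons₁* c-commands the pronoun but from outside its binding domain, and is not c-commanded by it → coindexation permitted.
*the editors₂* c-commands the pronoun within its binding domain → coindexation would violate Principle B.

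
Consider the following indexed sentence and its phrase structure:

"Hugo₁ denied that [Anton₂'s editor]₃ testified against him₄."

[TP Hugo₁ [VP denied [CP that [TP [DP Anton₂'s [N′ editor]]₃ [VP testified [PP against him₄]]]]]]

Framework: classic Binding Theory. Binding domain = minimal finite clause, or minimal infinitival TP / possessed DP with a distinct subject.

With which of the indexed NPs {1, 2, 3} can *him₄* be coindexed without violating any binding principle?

*him* is a pronoun, so Principle B applies: it must be free in its binding domain.
Binding domain of *him₄*: the embedded TP, whose subject is [Anton₂'s editor]₃.
*Hugo₁* c-commands the pronoun but from outside its binding domain, and is not c-commanded by it → coindexation permitted.
*Anton₂* and the pronoun do not c-command one another → neither Principle B nor Principle C is at stake; coindexation permitted.
*[Anton₂'s editor]₃* c-commands the pronoun within its binding domain → coindexation would violate Principle B.

{1, 2}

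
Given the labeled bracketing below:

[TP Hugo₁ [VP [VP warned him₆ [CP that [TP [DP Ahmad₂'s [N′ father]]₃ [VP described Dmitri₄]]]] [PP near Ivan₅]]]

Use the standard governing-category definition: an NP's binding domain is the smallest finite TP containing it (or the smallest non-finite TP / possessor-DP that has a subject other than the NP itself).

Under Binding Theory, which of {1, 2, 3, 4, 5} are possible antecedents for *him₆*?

{5}

*him* is a pronoun, so Principle B applies: it must be free in its binding domain.
Binding domain of *him₆*: the matrix TP, whose subject is Hugo₁.
*Hugo₁* c-commands the pronoun within its binding domain → coindexation would violate Principle B.
*Ahmad₂*: the pronoun c-commands this R-expression → coindexation would violate Principle C on *Ahmad₂*.
*[Ahmad₂'s father]₃*: the pronoun c-commands this R-expression → coindexation would violate Principle C on *[Ahmad₂'s father]₃*.
*Dmitri₄*: the pronoun c-commands this R-expression → coindexation would violate Principle C on *Dmitri₄*.
*Ivan₅* and the pronoun do not c-command one another → neither Principle B nor Principle C is at stake; coindexation permitted.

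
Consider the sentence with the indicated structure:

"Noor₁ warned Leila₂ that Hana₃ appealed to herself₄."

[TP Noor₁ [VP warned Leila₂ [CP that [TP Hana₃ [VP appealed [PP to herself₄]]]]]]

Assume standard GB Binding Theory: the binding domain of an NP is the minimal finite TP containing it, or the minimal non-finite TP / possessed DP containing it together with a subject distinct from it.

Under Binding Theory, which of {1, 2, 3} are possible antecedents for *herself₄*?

*herself* is an anaphor, so Principle A applies: it must be bound in its binding domain.
Binding domain of *herself₄*: the embedded TP, whose subject is Hana₃.
*Noor₁* c-commands the anaphor but is outside its binding domain → cannot satisfy Principle A.
*Leila₂* c-commands the anaphor but is outside its binding domain → cannot satisfy Principle A.
*Hana₃* c-commands the anaphor within its binding domain → licit binder.

{3}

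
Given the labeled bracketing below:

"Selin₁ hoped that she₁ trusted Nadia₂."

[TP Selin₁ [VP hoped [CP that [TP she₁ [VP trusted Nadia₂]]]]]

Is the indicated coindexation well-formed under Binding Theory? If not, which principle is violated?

The two coindexed NPs are *Selin₁* and *she₁*.
*she₁* is a pronoun; nothing c-commands it within its binding domain (the embedded TP.), so Principle B holds trivially.
*Selin₁* is an R-expression; *she₁* does not c-command it, and no other NP shares its index, so Principle C is satisfied.
All principles are respected.

grammatical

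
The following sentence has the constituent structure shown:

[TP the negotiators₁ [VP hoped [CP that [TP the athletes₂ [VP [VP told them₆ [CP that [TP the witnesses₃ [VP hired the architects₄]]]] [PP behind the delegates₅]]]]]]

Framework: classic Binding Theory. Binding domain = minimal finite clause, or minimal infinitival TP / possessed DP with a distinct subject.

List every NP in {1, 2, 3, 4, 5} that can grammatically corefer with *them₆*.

*them* is a pronoun, so Principle B applies: it must be free in its binding domain.
Binding domain of *them₆*: the embedded TP, whose subject is the athletes₂.
*the negotiators₁* c-commands the pronoun but from outside its binding domain, and is not c-commanded by it → coindexation permitted.
*the athletes₂* c-commands the pronoun within its binding domain → coindexation would violate Principle B.
*the witnesses₃*: the pronoun c-commands this R-expression → coindexation would violate Principle C on *the witnesses₃*.
*the architects₄*: the pronoun c-commands this R-expression → coindexation would violate Principle C on *the architects₄*.
*the delegates₅* and the pronoun do not c-command one another → neither Principle B nor Principle C is at stake; coindexation permitted.

{1, 5}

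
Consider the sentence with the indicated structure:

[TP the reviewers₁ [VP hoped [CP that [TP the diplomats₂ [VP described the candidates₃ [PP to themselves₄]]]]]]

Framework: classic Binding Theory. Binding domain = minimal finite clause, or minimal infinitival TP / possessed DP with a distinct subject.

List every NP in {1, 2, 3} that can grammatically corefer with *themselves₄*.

{2, 3}

*themselves* is an anaphor, so Principle A applies: it must be bound in its binding domain.
Binding domain of *themselves₄*: the embedded TP, whose subject is the diplomats₂.
*the reviewers₁* c-commands the anaphor but is outside its binding domain → cannot satisfy Principle A.
*the diplomats₂* c-commands the anaphor within its binding domain → licit binder.
*the candidates₃* c-commands the anaphor within its binding domain → licit binder.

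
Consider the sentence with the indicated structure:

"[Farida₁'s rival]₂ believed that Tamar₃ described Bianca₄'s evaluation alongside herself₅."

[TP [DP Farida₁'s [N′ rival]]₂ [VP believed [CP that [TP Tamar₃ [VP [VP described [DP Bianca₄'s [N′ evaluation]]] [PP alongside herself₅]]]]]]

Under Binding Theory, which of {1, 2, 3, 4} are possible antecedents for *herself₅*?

*herself* is an anaphor, so Principle A applies: it must be bound in its binding domain.
Binding domain of *herself₅*: the embedded TP, whose subject is Tamar₃.
*Farida₁* does not c-command the anaphor → cannot bind it.
*[Farida₁'s rival]₂* c-commands the anaphor but is outside its binding domain → cannot satisfy Principle A.
*Tamar₃* c-commands the anaphor within its binding domain → licit binder.
*Bianca₄* does not c-command the anaphor → cannot bind it.

{3}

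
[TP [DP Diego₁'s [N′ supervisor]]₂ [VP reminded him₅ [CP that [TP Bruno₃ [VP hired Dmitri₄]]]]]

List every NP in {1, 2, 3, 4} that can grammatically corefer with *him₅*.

*him* is a pronoun, so Principle B applies: it must be free in its binding domain.
Binding domain of *him₅*: the matrix TP, whose subject is [Diego₁'s supervisor]₂.
*Diego₁* and the pronoun do not c-command one another → neither Principle B nor Principle C is at stake; coindexation permitted.
*[Diego₁'s supervisor]₂* c-commands the pronoun within its binding domain → coindexation would violate Principle B.
*Bruno₃*: the pronoun c-commands this R-expression → coindexation would violate Principle C on *Bruno₃*.
*Dmitri₄*: the pronoun c-commands this R-expression → coindexation would violate Principle C on *Dmitri₄*.

{1}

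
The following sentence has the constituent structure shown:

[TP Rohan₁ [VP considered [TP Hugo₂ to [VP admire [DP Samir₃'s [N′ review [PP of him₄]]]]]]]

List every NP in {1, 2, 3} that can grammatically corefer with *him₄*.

*him* is a pronoun, so Principle B applies: it must be free in its binding domain.
Binding domain of *him₄*: the possessed DP, whose subject is Samir₃.
*Rohan₁* c-commands the pronoun but from outside its binding domain, and is not c-commanded by it → coindexation permitted.
*Hugo₂* c-commands the pronoun but from outside its binding domain, and is not c-commanded by it → coindexation permitted.
*Samir₃* c-commands the pronoun within its binding domain → coindexation would violate Principle B.

{1, 2}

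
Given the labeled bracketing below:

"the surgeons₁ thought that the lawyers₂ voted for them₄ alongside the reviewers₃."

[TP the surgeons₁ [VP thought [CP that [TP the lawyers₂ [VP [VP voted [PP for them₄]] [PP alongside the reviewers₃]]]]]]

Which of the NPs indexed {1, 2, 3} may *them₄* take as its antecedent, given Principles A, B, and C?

*them* is a pronoun, so Principle B applies: it must be free in its binding domain.
Binding domain of *them₄*: the embedded TP, whose subject is the lawyers₂.
*the surgeons₁* c-commands the pronoun but from outside its binding domain, and is not c-commanded by it → coindexation permitted.
*the lawyers₂* c-commands the pronoun within its binding domain → coindexation would violate Principle B.
*the reviewers₃* and the pronoun do not c-command one another → neither Principle B nor Principle C is at stake; coindexation permitted.

{1, 3}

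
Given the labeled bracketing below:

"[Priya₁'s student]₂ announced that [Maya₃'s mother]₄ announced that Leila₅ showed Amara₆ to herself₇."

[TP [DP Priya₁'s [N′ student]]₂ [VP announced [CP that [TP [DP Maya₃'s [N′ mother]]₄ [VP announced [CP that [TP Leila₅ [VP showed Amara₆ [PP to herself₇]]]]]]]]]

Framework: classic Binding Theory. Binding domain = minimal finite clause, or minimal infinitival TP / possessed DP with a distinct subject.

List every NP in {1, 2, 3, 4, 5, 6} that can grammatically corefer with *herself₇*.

{5, 6}

*herself* is an anaphor, so Principle A applies: it must be bound in its binding domain.
Binding domain of *herself₇*: the embedded TP, whose subject is Leila₅.
*Priya₁* does not c-command the anaphor → cannot bind it.
*[Priya₁'s student]₂* c-commands the anaphor but is outside its binding domain → cannot satisfy Principle A.
*Maya₃* does not c-command the anaphor → cannot bind it.
*[Maya₃'s mother]₄* c-commands the anaphor but is outside its binding domain → cannot satisfy Principle A.
*Leila₅* c-commands the anaphor within its binding domain → licit binder.
*Amara₆* c-commands the anaphor within its binding domain → licit binder.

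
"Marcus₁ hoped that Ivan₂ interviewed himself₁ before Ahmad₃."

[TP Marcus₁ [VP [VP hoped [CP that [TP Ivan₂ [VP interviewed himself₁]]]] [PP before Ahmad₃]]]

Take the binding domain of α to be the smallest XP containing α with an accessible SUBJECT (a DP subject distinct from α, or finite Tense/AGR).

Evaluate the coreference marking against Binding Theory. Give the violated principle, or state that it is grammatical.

Principle A

The two coindexed NPs are *Marcus₁* and *himself₁*.
*himself₁* is an anaphor. Principle A requires it to be bound within its binding domain — the embedded TP, whose subject is Ivan₂.
Within that domain it is c-commanded by *Ivan₂*, which does not share its index.
*Marcus₁* does c-command the anaphor, but from outside its binding domain.
The anaphor is unbound in its domain → Principle A violation.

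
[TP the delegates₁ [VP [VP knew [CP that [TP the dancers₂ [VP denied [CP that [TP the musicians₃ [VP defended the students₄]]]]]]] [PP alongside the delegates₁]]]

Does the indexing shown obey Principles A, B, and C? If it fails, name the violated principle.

The two coindexed NPs are *the delegates₁* (the higher occurrence) and *the delegates₁* (the lower occurrence).
*the delegates₁* (the lower occurrence) is an R-expression. Principle C requires it to be free everywhere.
*the delegates₁* (the higher occurrence) c-commands it and carries the same index.
The R-expression is bound → Principle C violation.

Principle C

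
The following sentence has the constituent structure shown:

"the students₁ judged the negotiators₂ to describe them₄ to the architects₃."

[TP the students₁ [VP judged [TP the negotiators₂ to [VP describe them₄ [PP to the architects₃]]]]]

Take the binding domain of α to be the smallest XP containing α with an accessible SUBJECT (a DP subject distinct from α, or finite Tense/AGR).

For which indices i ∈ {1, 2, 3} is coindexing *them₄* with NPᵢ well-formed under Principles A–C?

{1}

*them* is a pronoun, so Principle B applies: it must be free in its binding domain.
Binding domain of *them₄*: the embedded TP, whose subject is the negotiators₂.
*the students₁* c-commands the pronoun but from outside its binding domain, and is not c-commanded by it → coindexation permitted.
*the negotiators₂* c-commands the pronoun within its binding domain → coindexation would violate Principle B.
*the architects₃*: the pronoun c-commands this R-expression → coindexation would violate Principle C on *the architects₃*.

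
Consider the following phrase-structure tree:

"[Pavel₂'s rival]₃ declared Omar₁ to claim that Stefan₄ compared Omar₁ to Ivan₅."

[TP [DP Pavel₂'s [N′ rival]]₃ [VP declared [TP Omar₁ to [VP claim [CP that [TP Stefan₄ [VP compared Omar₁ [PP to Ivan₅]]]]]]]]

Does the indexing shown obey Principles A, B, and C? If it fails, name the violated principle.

The two coindexed NPs are *Omar₁* (the lower occurrence) and *Omar₁* (the higher occurrence).
*Omar₁* (the lower occurrence) is an R-expression. Principle C requires it to be free everywhere.
*Omar₁* (the higher occurrence) c-commands it and carries the same index.
The R-expression is bound → Principle C violation.

Principle C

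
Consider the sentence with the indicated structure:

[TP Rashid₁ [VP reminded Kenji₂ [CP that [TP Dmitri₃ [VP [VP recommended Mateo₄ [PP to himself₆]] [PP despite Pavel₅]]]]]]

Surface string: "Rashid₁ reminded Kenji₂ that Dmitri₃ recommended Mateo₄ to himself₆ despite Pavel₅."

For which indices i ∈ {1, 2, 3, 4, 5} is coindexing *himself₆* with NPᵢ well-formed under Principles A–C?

{3, 4}

*himself* is an anaphor, so Principle A applies: it must be bound in its binding domain.
Binding domain of *himself₆*: the embedded TP, whose subject is Dmitri₃.
*Rashid₁* c-commands the anaphor but is outside its binding domain → cannot satisfy Principle A.
*Kenji₂* c-commands the anaphor but is outside its binding domain → cannot satisfy Principle A.
*Dmitri₃* c-commands the anaphor within its binding domain → licit binder.
*Mateo₄* c-commands the anaphor within its binding domain → licit binder.
*Pavel₅* does not c-command the anaphor → cannot bind it.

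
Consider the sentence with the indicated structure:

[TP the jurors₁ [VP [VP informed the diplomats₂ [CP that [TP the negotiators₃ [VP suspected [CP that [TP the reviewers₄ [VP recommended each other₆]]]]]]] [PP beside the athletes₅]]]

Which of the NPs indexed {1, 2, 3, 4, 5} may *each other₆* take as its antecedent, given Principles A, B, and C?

*each other* is an anaphor, so Principle A applies: it must be bound in its binding domain.
Binding domain of *each other₆*: the embedded TP, whose subject is the reviewers₄.
*the jurors₁* c-commands the anaphor but is outside its binding domain → cannot satisfy Principle A.
*the diplomats₂* c-commands the anaphor but is outside its binding domain → cannot satisfy Principle A.
*the negotiators₃* c-commands the anaphor but is outside its binding domain → cannot satisfy Principle A.
*the reviewers₄* c-commands the anaphor within its binding domain → licit binder.
*the athletes₅* does not c-command the anaphor → cannot bind it.

{4}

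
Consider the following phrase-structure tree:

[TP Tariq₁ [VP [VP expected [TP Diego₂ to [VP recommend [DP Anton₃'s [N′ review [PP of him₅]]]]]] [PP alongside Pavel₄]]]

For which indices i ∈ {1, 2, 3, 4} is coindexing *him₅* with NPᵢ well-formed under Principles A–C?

{1, 2, 4}

*him* is a pronoun, so Principle B applies: it must be free in its binding domain.
Binding domain of *him₅*: the possessed DP, whose subject is Anton₃.
*Tariq₁* c-commands the pronoun but from outside its binding domain, and is not c-commanded by it → coindexation permitted.
*Diego₂* c-commands the pronoun but from outside its binding domain, and is not c-commanded by it → coindexation permitted.
*Anton₃* c-commands the pronoun within its binding domain → coindexation would violate Principle B.
*Pavel₄* and the pronoun do not c-command one another → neither Principle B nor Principle C is at stake; coindexation permitted.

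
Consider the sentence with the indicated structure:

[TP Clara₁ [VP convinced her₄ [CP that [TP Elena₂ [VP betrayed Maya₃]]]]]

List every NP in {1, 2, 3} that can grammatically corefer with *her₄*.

*her* is a pronoun, so Principle B applies: it must be free in its binding domain.
Binding domain of *her₄*: the matrix TP, whose subject is Clara₁.
*Clara₁* c-commands the pronoun within its binding domain → coindexation would violate Principle B.
*Elena₂*: the pronoun c-commands this R-expression → coindexation would violate Principle C on *Elena₂*.
*Maya₃*: the pronoun c-commands this R-expression → coindexation would violate Principle C on *Maya₃*.

none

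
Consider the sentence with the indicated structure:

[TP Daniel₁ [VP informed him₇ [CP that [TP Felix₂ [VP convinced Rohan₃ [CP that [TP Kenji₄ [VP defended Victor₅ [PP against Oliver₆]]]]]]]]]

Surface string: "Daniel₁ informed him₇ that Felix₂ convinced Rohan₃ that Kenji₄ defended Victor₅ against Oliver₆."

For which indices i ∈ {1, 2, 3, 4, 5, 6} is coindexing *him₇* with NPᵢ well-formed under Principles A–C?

*him* is a pronoun, so Principle B applies: it must be free in its binding domain.
Binding domain of *him₇*: the matrix TP, whose subject is Daniel₁.
*Daniel₁* c-commands the pronoun within its binding domain → coindexation would violate Principle B.
*Felix₂*: the pronoun c-commands this R-expression → coindexation would violate Principle C on *Felix₂*.
*Rohan₃*: the pronoun c-commands this R-expression → coindexation would violate Principle C on *Rohan₃*.
*Kenji₄*: the pronoun c-commands this R-expression → coindexation would violate Principle C on *Kenji₄*.
*Victor₅*: the pronoun c-commands this R-expression → coindexation would violate Principle C on *Victor₅*.
*Oliver₆*: the pronoun c-commands this R-expression → coindexation would violate Principle C on *Oliver₆*.

none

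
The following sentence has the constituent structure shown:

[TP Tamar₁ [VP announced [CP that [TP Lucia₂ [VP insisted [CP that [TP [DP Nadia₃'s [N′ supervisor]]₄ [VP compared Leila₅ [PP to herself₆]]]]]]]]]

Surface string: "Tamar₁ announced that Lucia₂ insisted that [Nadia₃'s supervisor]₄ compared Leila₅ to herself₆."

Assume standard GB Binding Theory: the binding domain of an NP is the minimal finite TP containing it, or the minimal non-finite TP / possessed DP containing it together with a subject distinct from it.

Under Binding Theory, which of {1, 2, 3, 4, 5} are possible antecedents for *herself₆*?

{4, 5}

*herself* is an anaphor, so Principle A applies: it must be bound in its binding domain.
Binding domain of *herself₆*: the embedded TP, whose subject is [Nadia₃'s supervisor]₄.
*Tamar₁* c-commands the anaphor but is outside its binding domain → cannot satisfy Principle A.
*Lucia₂* c-commands the anaphor but is outside its binding domain → cannot satisfy Principle A.
*Nadia₃* does not c-command the anaphor → cannot bind it.
*[Nadia₃'s supervisor]₄* c-commands the anaphor within its binding domain → licit binder.
*Leila₅* c-commands the anaphor within its binding domain → licit binder.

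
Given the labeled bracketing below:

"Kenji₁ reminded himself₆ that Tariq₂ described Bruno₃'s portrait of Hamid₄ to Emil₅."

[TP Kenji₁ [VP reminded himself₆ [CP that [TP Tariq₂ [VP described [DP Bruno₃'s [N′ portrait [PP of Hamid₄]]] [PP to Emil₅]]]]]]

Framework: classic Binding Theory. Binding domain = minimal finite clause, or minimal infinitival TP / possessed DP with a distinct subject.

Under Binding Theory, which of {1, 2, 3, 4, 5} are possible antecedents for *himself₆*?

*himself* is an anaphor, so Principle A applies: it must be bound in its binding domain.
Binding domain of *himself₆*: the matrix TP, whose subject is Kenji₁.
*Kenji₁* c-commands the anaphor within its binding domain → licit binder.
*Tariq₂* does not c-command the anaphor → cannot bind it.
*Bruno₃* does not c-command the anaphor → cannot bind it.
*Hamid₄* does not c-command the anaphor → cannot bind it.
*Emil₅* does not c-command the anaphor → cannot bind it.

{1}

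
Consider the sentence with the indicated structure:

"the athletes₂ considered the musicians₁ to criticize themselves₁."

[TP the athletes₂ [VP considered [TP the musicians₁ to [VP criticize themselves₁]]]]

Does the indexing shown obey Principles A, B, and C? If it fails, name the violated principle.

grammatical

The two coindexed NPs are *the musicians₁* and *themselves₁*.
*themselves₁* is an anaphor; its binding domain is the embedded TP, whose subject is the musicians₁. *the musicians₁* c-commands it within that domain and shares its index, so Principle A is satisfied.
*the musicians₁* is an R-expression; *themselves₁* does not c-command it, and no other NP shares its index, so Principle C is satisfied.
All principles are respected.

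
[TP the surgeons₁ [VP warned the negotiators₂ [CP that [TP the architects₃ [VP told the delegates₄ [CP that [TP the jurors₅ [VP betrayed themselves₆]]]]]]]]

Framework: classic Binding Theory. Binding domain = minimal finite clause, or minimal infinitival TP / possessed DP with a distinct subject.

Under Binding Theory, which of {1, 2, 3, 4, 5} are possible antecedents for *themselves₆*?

{5}

*themselves* is an anaphor, so Principle A applies: it must be bound in its binding domain.
Binding domain of *themselves₆*: the embedded TP, whose subject is the jurors₅.
*the surgeons₁* c-commands the anaphor but is outside its binding domain → cannot satisfy Principle A.
*the negotiators₂* c-commands the anaphor but is outside its binding domain → cannot satisfy Principle A.
*the architects₃* c-commands the anaphor but is outside its binding domain → cannot satisfy Principle A.
*the delegates₄* c-commands the anaphor but is outside its binding domain → cannot satisfy Principle A.
*the jurors₅* c-commands the anaphor within its binding domain → licit binder.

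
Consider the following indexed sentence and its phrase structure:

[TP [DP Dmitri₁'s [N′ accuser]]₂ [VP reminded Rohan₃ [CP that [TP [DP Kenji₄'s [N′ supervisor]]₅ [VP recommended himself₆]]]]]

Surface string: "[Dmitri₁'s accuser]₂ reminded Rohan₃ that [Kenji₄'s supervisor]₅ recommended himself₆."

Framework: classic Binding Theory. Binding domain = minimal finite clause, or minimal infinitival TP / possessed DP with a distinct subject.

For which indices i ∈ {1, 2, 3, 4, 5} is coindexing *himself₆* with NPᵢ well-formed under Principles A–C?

*himself* is an anaphor, so Principle A applies: it must be bound in its binding domain.
Binding domain of *himself₆*: the embedded TP, whose subject is [Kenji₄'s supervisor]₅.
*Dmitri₁* does not c-command the anaphor → cannot bind it.
*[Dmitri₁'s accuser]₂* c-commands the anaphor but is outside its binding domain → cannot satisfy Principle A.
*Rohan₃* c-commands the anaphor but is outside its binding domain → cannot satisfy Principle A.
*Kenji₄* does not c-command the anaphor → cannot bind it.
*[Kenji₄'s supervisor]₅* c-commands the anaphor within its binding domain → licit binder.

{5}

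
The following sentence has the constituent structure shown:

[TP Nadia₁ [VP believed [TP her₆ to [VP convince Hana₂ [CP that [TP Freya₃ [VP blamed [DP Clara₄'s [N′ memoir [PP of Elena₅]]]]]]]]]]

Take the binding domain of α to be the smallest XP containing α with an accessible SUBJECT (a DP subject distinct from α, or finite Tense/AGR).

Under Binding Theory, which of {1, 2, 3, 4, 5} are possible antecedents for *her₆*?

*her* is a pronoun, so Principle B applies: it must be free in its binding domain.
Binding domain of *her₆*: the matrix TP, whose subject is Nadia₁.
*Nadia₁* c-commands the pronoun within its binding domain → coindexation would violate Principle B.
*Hana₂*: the pronoun c-commands this R-expression → coindexation would violate Principle C on *Hana₂*.
*Freya₃*: the pronoun c-commands this R-expression → coindexation would violate Principle C on *Freya₃*.
*Clara₄*: the pronoun c-commands this R-expression → coindexation would violate Principle C on *Clara₄*.
*Elena₅*: the pronoun c-commands this R-expression → coindexation would violate Principle C on *Elena₅*.

none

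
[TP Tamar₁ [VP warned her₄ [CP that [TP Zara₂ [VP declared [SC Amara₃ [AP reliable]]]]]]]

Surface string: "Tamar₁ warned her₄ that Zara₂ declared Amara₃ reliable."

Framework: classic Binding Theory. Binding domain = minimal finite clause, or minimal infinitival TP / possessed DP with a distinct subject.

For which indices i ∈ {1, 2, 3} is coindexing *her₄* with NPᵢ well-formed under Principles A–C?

*her* is a pronoun, so Principle B applies: it must be free in its binding domain.
Binding domain of *her₄*: the matrix TP, whose subject is Tamar₁.
*Tamar₁* c-commands the pronoun within its binding domain → coindexation would violate Principle B.
*Zara₂*: the pronoun c-commands this R-expression → coindexation would violate Principle C on *Zara₂*.
*Amara₃*: the pronoun c-commands this R-expression → coindexation would violate Principle C on *Amara₃*.

none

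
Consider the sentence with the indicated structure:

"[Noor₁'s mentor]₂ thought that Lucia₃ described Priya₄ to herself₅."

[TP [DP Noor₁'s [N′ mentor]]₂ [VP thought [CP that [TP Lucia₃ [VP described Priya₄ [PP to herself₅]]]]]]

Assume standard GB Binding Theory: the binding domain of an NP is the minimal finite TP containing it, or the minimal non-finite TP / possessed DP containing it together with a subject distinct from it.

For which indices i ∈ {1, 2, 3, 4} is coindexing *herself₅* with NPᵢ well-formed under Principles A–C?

{3, 4}

*herself* is an anaphor, so Principle A applies: it must be bound in its binding domain.
Binding domain of *herself₅*: the embedded TP, whose subject is Lucia₃.
*Noor₁* does not c-command the anaphor → cannot bind it.
*[Noor₁'s mentor]₂* c-commands the anaphor but is outside its binding domain → cannot satisfy Principle A.
*Lucia₃* c-commands the anaphor within its binding domain → licit binder.
*Priya₄* c-commands the anaphor within its binding domain → licit binder.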